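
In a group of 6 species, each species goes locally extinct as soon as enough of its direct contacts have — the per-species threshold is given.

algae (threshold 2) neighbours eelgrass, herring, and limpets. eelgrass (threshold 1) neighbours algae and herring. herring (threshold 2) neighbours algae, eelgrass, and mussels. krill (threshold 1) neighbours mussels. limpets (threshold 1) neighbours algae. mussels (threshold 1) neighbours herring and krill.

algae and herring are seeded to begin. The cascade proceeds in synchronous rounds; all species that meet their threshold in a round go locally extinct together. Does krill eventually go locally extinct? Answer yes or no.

Round 1 — algae, herring go locally extinct (initial).
Round 2 — checking thresholds:
  eelgrass: 2 of 2 neighbours ≥ 1, goes locally extinct.
  limpets: 1 of 1 neighbours ≥ 1, goes locally extinct.
  mussels: 1 of 2 neighbours ≥ 1, goes locally extinct.
Round 3 — checking thresholds:
  krill: 1 of 1 neighbours ≥ 1, goes locally extinct.
Round 4 — no new extinctions; cascade stops.

yes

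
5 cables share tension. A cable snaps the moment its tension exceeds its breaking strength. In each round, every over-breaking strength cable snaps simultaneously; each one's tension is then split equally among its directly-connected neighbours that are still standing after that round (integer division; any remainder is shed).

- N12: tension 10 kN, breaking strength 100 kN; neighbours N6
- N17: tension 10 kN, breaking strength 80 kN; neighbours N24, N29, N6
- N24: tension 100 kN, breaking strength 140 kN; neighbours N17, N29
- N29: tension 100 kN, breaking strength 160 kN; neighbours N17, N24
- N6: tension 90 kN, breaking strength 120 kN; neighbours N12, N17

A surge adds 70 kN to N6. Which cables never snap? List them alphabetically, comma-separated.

N12

Round 1 — N6 at 160 > 120. N6 snaps.
  N6 sheds 160 kN to N12, N17: 80 each.
    N12: 10+80 = 90 ≤ 100
    N17: 10+80 = 90 > 80
Round 2 — N17 snaps.
  N17 sheds 90 kN to N24, N29: 45 each.
    N24: 100+45 = 145 > 140
    N29: 100+45 = 145 ≤ 160
Round 3 — N24 snaps.
  N24 sheds 145 kN to N29: 145 each.
    N29: 145+145 = 290 > 160
Round 4 — N29 snaps.
  N29 sheds 290 kN: no online neighbours, lost.
No further breaks.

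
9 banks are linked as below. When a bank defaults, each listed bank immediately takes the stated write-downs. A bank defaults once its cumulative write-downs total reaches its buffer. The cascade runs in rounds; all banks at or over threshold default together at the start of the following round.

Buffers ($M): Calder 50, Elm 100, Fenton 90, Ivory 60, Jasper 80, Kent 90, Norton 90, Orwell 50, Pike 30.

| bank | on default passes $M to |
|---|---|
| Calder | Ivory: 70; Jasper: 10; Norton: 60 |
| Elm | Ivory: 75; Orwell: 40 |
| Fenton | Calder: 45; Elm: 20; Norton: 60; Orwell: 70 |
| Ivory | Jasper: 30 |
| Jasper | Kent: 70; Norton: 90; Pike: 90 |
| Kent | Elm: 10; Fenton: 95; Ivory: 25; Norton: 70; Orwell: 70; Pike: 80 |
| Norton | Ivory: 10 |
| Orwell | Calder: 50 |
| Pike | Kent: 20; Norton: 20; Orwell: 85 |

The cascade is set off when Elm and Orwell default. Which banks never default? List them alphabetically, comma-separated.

Fenton, Jasper, Kent, Norton, Pike

Round 1 — Elm, Orwell default (initial).
  Calder: +50 → 50 ≥ 50
  Ivory: +75 → 75 ≥ 60
Round 2 — Calder, Ivory default.
  Jasper: +10+30 → 40 < 80
  Norton: +60 → 60 < 90
No further defaults.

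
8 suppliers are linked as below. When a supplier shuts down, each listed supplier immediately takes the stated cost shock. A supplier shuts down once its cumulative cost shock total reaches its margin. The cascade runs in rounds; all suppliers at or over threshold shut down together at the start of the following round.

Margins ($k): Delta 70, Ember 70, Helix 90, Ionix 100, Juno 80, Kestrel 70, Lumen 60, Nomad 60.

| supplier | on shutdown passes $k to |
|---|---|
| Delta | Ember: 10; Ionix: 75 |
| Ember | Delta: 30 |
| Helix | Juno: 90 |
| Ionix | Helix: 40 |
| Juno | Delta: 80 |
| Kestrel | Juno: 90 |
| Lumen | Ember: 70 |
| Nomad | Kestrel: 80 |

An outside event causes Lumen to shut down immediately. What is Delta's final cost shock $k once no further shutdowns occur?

Round 1 — Lumen shuts down (initial).
  Ember: +70 → 70 ≥ 70
Round 2 — Ember shuts down.
  Delta: +30 → 30 < 70
No further shutdowns.

30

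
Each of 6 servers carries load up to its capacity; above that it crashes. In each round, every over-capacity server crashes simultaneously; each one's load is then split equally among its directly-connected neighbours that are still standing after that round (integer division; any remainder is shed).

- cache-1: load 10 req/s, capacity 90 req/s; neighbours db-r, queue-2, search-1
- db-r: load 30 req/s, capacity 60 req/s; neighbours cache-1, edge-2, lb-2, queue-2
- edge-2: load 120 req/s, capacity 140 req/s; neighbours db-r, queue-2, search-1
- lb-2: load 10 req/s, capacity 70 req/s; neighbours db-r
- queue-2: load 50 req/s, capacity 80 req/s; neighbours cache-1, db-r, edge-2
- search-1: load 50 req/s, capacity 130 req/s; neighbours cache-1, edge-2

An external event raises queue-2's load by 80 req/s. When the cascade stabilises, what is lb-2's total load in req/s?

46

Round 1 — queue-2 at 130 > 80. queue-2 crashes.
  queue-2 sheds 130 req/s to cache-1, db-r, edge-2: 43 each (1 lost).
    cache-1: 10+43 = 53 ≤ 90
    db-r: 30+43 = 73 > 60
    edge-2: 120+43 = 163 > 140
Round 2 — db-r, edge-2 crash.
  db-r sheds 73 req/s to cache-1, lb-2: 36 each (1 lost).
    cache-1: 53+36 = 89 ≤ 90
    lb-2: 10+36 = 46 ≤ 70
  edge-2 sheds 163 req/s to search-1: 163 each.
    search-1: 50+163 = 213 > 130
Round 3 — search-1 crashes.
  search-1 sheds 213 req/s to cache-1: 213 each.
    cache-1: 89+213 = 302 > 90
Round 4 — cache-1 crashes.
  cache-1 sheds 302 req/s: no online neighbours, lost.
No further crashes.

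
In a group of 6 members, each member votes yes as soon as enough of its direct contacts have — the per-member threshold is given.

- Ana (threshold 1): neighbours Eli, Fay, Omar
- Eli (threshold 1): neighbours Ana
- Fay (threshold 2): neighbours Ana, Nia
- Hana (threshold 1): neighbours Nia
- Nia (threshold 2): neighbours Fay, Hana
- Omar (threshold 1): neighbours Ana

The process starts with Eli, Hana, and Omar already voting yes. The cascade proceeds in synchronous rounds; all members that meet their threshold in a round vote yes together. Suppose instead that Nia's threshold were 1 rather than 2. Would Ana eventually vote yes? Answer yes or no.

yes

With Nia's threshold at 1:
Round 1 — Eli, Hana, Omar vote yes (initial).
Round 2 — checking thresholds:
  Ana: 2 of 3 neighbours ≥ 1, votes yes.
  Nia: 1 of 2 neighbours ≥ 1, votes yes.
Round 3 — checking thresholds:
  Fay: 2 of 2 neighbours ≥ 2, votes yes.
Round 4 — no new yes votes; cascade stops.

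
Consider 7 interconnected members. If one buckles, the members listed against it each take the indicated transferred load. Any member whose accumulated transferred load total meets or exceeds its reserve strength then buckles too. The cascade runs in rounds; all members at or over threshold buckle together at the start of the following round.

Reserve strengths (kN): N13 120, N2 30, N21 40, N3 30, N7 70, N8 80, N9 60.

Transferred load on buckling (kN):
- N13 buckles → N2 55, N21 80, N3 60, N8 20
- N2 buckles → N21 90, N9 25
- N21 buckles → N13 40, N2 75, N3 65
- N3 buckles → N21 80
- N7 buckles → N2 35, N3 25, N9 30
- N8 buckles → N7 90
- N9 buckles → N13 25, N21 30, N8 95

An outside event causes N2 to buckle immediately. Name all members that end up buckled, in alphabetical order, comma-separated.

N2, N21, N3

Round 1 — N2 buckles (initial).
  N21: +90 → 90 ≥ 40
  N9: +25 → 25 < 60
Round 2 — N21 buckles.
  N13: +40 → 40 < 120
  N3: +65 → 65 ≥ 30
Round 3 — N3 buckles.
No further bucklings.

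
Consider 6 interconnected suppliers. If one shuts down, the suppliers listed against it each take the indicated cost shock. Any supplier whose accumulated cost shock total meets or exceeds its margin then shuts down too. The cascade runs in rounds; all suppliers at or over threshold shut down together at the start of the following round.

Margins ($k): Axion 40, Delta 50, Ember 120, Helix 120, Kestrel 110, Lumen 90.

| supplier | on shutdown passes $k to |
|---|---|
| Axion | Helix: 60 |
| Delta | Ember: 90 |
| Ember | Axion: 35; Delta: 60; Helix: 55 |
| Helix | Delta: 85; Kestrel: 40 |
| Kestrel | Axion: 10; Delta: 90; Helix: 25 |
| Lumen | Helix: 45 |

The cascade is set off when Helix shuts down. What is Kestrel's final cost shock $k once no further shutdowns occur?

Round 1 — Helix shuts down (initial).
  Delta: +85 → 85 ≥ 50
  Kestrel: +40 → 40 < 110
Round 2 — Delta shuts down.
  Ember: +90 → 90 < 120
No further shutdowns.

40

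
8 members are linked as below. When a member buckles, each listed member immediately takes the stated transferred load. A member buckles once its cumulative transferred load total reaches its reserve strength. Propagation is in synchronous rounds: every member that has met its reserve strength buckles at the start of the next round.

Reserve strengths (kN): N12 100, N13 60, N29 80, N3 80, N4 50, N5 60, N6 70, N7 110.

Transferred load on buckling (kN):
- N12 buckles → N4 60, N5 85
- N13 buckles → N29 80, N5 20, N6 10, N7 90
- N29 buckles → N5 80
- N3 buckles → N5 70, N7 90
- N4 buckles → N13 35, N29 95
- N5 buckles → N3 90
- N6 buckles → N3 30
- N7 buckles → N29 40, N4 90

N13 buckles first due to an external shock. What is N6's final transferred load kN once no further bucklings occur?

Round 1 — N13 buckles (initial).
  N29: +80 → 80 ≥ 80
  N5: +20 → 20 < 60
  N6: +10 → 10 < 70
  N7: +90 → 90 < 110
Round 2 — N29 buckles.
  N5: +80 → 100 ≥ 60
Round 3 — N5 buckles.
  N3: +90 → 90 ≥ 80
Round 4 — N3 buckles.
  N7: +90 → 180 ≥ 110
Round 5 — N7 buckles.
  N4: +90 → 90 ≥ 50
Round 6 — N4 buckles.
No further bucklings.

10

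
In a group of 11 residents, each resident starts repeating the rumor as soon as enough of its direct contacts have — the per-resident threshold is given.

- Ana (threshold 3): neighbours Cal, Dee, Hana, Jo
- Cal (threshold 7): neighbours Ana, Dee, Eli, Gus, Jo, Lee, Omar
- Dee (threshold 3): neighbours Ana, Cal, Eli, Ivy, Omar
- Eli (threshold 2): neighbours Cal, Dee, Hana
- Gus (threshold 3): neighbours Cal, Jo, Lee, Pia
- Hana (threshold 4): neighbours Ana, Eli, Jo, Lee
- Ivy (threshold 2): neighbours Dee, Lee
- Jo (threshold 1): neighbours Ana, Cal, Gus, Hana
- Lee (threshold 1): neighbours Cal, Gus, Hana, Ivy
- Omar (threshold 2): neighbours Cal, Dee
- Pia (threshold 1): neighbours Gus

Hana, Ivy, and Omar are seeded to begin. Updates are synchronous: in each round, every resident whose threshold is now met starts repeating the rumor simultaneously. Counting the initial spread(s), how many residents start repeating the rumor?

5

Round 1 — Hana, Ivy, Omar start repeating the rumor (initial).
Round 2 — checking thresholds:
  Ana: 1 of 4 neighbours < 3, holds.
  Cal: 1 of 7 neighbours < 7, holds.
  Dee: 2 of 5 neighbours < 3, holds.
  Eli: 1 of 3 neighbours < 2, holds.
  Jo: 1 of 4 neighbours ≥ 1, starts repeating the rumor.
  Lee: 2 of 4 neighbours ≥ 1, starts repeating the rumor.
Round 3 — no new spreads; cascade stops.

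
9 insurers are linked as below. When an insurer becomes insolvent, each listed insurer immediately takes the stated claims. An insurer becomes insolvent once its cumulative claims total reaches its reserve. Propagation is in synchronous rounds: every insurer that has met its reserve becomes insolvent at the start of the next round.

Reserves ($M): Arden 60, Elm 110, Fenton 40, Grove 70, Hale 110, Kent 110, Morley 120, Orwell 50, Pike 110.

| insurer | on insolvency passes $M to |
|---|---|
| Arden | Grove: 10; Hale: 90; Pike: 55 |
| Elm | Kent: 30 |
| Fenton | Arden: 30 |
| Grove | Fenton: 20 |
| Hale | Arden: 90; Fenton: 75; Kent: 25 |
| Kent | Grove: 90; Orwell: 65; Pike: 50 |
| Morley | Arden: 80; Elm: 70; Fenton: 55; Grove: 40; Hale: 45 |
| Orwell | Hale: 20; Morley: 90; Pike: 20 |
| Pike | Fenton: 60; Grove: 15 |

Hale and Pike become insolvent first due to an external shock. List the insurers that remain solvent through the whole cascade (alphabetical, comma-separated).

Elm, Grove, Kent, Morley, Orwell

Round 1 — Hale, Pike become insolvent (initial).
  Arden: +90 → 90 ≥ 60
  Fenton: +75+60 → 135 ≥ 40
  Grove: +15 → 15 < 70
  Kent: +25 → 25 < 110
Round 2 — Arden, Fenton become insolvent.
  Grove: +10 → 25 < 70
No further insolvencies.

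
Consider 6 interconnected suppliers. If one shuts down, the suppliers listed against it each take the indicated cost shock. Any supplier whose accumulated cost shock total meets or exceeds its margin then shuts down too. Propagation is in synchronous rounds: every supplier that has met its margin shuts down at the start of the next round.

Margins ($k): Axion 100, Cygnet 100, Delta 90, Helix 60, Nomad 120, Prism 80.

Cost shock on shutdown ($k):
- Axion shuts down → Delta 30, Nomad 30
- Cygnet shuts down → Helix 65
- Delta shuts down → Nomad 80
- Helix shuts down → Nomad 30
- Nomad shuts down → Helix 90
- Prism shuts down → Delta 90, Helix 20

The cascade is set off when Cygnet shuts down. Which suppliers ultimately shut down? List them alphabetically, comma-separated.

Cygnet, Helix

Round 1 — Cygnet shuts down (initial).
  Helix: +65 → 65 ≥ 60
Round 2 — Helix shuts down.
  Nomad: +30 → 30 < 120
No further shutdowns.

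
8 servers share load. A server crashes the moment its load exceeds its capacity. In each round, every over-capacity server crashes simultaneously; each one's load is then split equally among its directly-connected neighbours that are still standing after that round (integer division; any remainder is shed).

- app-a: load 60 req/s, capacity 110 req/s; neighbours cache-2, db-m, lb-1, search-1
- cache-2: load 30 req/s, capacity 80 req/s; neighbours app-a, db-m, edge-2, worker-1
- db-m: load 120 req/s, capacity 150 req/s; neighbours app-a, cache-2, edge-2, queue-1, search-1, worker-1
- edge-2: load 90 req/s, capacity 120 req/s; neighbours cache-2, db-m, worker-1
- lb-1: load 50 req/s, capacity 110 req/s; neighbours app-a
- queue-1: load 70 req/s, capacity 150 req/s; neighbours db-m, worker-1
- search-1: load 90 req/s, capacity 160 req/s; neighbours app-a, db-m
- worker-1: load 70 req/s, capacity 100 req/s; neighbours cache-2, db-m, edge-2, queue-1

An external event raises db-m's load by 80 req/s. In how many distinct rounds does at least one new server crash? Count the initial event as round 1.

Round 1 — db-m at 200 > 150. db-m crashes.
  db-m sheds 200 req/s to app-a, cache-2, edge-2, queue-1, search-1, worker-1: 33 each (2 lost).
    app-a: 60+33 = 93 ≤ 110
    cache-2: 30+33 = 63 ≤ 80
    edge-2: 90+33 = 123 > 120
    queue-1: 70+33 = 103 ≤ 150
    search-1: 90+33 = 123 ≤ 160
    worker-1: 70+33 = 103 > 100
Round 2 — edge-2, worker-1 crash.
  edge-2 sheds 123 req/s to cache-2: 123 each.
    cache-2: 63+123 = 186 > 80
  worker-1 sheds 103 req/s to cache-2, queue-1: 51 each (1 lost).
    cache-2: 186+51 = 237 > 80
    queue-1: 103+51 = 154 > 150
Round 3 — cache-2, queue-1 crash.
  cache-2 sheds 237 req/s to app-a: 237 each.
    app-a: 93+237 = 330 > 110
  queue-1 sheds 154 req/s: no online neighbours, lost.
Round 4 — app-a crashes.
  app-a sheds 330 req/s to lb-1, search-1: 165 each.
    lb-1: 50+165 = 215 > 110
    search-1: 123+165 = 288 > 160
Round 5 — lb-1, search-1 crash.
  lb-1 sheds 215 req/s: no online neighbours, lost.
  search-1 sheds 288 req/s: no online neighbours, lost.
No further crashes.

5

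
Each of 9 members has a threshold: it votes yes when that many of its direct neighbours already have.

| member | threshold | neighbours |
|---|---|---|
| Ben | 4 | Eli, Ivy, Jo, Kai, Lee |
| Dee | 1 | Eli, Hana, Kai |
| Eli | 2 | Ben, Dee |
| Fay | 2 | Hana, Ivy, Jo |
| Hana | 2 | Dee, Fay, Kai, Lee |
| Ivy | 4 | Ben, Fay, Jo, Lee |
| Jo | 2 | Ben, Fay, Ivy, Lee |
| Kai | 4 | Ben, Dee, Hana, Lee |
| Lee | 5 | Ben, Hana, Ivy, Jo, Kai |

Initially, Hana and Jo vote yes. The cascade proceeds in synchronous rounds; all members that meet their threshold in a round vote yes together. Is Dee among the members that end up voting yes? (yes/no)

Round 1 — Hana, Jo vote yes (initial).
Round 2 — checking thresholds:
  Ben: 1 of 5 neighbours < 4, holds.
  Dee: 1 of 3 neighbours ≥ 1, votes yes.
  Fay: 2 of 3 neighbours ≥ 2, votes yes.
  Ivy: 1 of 4 neighbours < 4, holds.
  Kai: 1 of 4 neighbours < 4, holds.
  Lee: 2 of 5 neighbours < 5, holds.
Round 3 — no new yes votes; cascade stops.

yes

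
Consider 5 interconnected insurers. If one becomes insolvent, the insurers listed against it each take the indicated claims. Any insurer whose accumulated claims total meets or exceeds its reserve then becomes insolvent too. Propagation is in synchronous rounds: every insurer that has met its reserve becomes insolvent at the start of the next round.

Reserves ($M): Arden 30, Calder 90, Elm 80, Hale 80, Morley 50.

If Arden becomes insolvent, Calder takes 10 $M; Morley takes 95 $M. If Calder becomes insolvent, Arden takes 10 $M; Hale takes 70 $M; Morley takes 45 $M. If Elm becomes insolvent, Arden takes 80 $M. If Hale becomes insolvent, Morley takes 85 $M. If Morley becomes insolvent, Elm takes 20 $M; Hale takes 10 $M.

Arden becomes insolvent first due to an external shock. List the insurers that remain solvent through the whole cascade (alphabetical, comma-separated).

Calder, Elm, Hale

Round 1 — Arden becomes insolvent (initial).
  Calder: +10 → 10 < 90
  Morley: +95 → 95 ≥ 50
Round 2 — Morley becomes insolvent.
  Elm: +20 → 20 < 80
  Hale: +10 → 10 < 80
No further insolvencies.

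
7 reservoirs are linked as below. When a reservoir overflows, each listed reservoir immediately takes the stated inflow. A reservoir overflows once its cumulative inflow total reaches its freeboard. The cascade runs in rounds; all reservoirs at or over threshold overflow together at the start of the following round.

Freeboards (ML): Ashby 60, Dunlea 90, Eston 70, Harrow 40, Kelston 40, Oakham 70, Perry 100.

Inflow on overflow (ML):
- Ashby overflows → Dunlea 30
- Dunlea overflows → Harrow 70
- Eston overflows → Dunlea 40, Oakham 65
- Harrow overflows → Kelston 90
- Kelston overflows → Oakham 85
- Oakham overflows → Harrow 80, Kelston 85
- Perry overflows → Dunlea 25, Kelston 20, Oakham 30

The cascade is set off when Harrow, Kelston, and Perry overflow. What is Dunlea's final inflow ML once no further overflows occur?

25

Round 1 — Harrow, Kelston, Perry overflow (initial).
  Dunlea: +25 → 25 < 90
  Oakham: +85+30 → 115 ≥ 70
Round 2 — Oakham overflows.
No further overflows.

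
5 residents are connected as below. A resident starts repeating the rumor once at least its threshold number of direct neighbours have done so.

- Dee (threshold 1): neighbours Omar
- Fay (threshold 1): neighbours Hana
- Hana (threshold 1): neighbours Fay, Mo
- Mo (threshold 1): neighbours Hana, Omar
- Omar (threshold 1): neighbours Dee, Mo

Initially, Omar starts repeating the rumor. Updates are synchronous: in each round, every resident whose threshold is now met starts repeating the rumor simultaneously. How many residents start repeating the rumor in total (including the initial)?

5

Round 1 — Omar starts repeating the rumor (initial).
Round 2 — checking thresholds:
  Dee: 1 of 1 neighbours ≥ 1, starts repeating the rumor.
  Mo: 1 of 2 neighbours ≥ 1, starts repeating the rumor.
Round 3 — checking thresholds:
  Hana: 1 of 2 neighbours ≥ 1, starts repeating the rumor.
Round 4 — checking thresholds:
  Fay: 1 of 1 neighbours ≥ 1, starts repeating the rumor.
Round 5 — no new spreads; cascade stops.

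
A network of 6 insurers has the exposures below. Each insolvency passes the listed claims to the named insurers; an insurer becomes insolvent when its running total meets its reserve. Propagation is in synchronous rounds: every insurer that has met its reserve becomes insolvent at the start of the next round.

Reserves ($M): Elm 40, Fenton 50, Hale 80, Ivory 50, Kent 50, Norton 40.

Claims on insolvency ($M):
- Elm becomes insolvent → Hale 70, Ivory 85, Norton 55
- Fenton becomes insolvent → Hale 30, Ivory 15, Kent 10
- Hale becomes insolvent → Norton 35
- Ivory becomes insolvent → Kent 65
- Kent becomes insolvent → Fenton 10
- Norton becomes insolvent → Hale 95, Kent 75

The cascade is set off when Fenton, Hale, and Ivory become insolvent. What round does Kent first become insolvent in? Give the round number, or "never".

2

Round 1 — Fenton, Hale, Ivory become insolvent (initial).
  Kent: +10+65 → 75 ≥ 50
  Norton: +35 → 35 < 40
Round 2 — Kent becomes insolvent.
No further insolvencies.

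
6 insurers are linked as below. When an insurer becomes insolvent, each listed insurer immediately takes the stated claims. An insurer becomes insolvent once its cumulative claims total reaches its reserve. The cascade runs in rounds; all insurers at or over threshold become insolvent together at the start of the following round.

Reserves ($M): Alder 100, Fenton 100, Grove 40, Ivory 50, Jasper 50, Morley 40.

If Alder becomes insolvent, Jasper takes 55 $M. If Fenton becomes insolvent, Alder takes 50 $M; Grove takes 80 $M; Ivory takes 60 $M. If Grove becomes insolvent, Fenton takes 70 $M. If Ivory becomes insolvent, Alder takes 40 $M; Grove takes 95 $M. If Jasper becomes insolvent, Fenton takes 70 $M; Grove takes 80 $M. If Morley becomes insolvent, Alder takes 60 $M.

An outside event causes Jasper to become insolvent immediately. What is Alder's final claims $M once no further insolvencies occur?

90

Round 1 — Jasper becomes insolvent (initial).
  Fenton: +70 → 70 < 100
  Grove: +80 → 80 ≥ 40
Round 2 — Grove becomes insolvent.
  Fenton: +70 → 140 ≥ 100
Round 3 — Fenton becomes insolvent.
  Alder: +50 → 50 < 100
  Ivory: +60 → 60 ≥ 50
Round 4 — Ivory becomes insolvent.
  Alder: +40 → 90 < 100
No further insolvencies.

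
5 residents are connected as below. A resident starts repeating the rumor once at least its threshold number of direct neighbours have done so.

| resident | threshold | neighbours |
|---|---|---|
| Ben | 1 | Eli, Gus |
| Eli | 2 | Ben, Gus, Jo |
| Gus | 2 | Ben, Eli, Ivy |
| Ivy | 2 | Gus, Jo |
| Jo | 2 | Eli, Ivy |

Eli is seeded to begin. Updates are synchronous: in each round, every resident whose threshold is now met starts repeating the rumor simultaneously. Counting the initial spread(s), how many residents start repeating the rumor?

Round 1 — Eli starts repeating the rumor (initial).
Round 2 — checking thresholds:
  Ben: 1 of 2 neighbours ≥ 1, starts repeating the rumor.
  Gus: 1 of 3 neighbours < 2, below threshold.
  Jo: 1 of 2 neighbours < 2, below threshold.
Round 3 — checking thresholds:
  Gus: 2 of 3 neighbours ≥ 2, starts repeating the rumor.
  Jo: 1 of 2 neighbours < 2, below threshold.
Round 4 — no new spreads; cascade stops.

3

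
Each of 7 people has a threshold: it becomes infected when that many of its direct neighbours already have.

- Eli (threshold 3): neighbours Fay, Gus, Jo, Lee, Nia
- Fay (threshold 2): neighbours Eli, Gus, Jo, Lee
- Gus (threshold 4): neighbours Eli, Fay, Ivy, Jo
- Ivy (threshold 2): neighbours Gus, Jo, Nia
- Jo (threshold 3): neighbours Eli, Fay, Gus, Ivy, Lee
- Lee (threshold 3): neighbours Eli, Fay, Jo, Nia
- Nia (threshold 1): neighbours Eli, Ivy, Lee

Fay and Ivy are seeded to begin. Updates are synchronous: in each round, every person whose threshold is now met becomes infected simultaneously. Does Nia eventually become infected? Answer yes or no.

Round 1 — Fay, Ivy become infected (initial).
Round 2 — checking thresholds:
  Eli: 1 of 5 neighbours < 3, not yet.
  Gus: 2 of 4 neighbours < 4, not yet.
  Jo: 2 of 5 neighbours < 3, not yet.
  Lee: 1 of 4 neighbours < 3, not yet.
  Nia: 1 of 3 neighbours ≥ 1, becomes infected.
Round 3 — no new infections; cascade stops.

yes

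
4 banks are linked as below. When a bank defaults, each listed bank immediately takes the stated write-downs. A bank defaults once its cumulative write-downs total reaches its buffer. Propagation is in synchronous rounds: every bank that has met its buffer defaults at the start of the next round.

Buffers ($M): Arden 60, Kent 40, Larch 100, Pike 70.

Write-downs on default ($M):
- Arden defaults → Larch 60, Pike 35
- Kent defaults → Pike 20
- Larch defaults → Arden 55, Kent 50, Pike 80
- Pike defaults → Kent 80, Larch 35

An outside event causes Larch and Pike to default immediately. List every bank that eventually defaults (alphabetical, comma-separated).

Round 1 — Larch, Pike default (initial).
  Arden: +55 → 55 < 60
  Kent: +50+80 → 130 ≥ 40
Round 2 — Kent defaults.
No further defaults.

Kent, Larch, Pike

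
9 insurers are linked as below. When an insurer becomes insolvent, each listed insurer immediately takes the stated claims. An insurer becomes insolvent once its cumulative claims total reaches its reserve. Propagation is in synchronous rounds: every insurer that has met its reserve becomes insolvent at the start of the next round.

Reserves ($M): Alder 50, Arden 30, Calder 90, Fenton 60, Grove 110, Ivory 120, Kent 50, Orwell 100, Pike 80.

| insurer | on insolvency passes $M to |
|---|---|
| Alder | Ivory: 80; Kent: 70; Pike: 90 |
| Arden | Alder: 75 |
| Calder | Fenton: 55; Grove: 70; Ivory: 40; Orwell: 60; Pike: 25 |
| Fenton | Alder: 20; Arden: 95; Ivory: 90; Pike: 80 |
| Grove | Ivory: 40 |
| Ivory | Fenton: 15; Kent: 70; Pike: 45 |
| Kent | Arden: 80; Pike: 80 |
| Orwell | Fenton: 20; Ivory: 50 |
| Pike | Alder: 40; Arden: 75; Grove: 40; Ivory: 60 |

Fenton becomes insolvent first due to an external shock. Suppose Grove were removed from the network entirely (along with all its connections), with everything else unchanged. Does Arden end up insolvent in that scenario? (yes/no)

yes

With Grove removed:
Round 1 — Fenton becomes insolvent (initial).
  Alder: +20 → 20 < 50
  Arden: +95 → 95 ≥ 30
  Ivory: +90 → 90 < 120
  Pike: +80 → 80 ≥ 80
Round 2 — Arden, Pike become insolvent.
  Alder: +75+40 → 135 ≥ 50
  Ivory: +60 → 150 ≥ 120
Round 3 — Alder, Ivory become insolvent.
  Kent: +70+70 → 140 ≥ 50
Round 4 — Kent becomes insolvent.
No further insolvencies.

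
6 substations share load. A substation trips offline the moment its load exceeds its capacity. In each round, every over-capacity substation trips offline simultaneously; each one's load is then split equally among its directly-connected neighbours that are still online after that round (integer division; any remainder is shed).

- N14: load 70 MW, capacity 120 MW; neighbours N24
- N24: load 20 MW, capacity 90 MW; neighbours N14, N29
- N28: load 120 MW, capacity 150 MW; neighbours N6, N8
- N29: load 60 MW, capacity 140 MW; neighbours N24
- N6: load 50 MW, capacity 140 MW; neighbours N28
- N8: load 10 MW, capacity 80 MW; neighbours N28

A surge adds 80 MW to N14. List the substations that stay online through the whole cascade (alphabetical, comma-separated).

N28, N6, N8

Round 1 — N14 at 150 > 120. N14 trips offline.
  N14 sheds 150 MW to N24: 150 each.
    N24: 20+150 = 170 > 90
Round 2 — N24 trips offline.
  N24 sheds 170 MW to N29: 170 each.
    N29: 60+170 = 230 > 140
Round 3 — N29 trips offline.
  N29 sheds 230 MW: no online neighbours, lost.
No further trips.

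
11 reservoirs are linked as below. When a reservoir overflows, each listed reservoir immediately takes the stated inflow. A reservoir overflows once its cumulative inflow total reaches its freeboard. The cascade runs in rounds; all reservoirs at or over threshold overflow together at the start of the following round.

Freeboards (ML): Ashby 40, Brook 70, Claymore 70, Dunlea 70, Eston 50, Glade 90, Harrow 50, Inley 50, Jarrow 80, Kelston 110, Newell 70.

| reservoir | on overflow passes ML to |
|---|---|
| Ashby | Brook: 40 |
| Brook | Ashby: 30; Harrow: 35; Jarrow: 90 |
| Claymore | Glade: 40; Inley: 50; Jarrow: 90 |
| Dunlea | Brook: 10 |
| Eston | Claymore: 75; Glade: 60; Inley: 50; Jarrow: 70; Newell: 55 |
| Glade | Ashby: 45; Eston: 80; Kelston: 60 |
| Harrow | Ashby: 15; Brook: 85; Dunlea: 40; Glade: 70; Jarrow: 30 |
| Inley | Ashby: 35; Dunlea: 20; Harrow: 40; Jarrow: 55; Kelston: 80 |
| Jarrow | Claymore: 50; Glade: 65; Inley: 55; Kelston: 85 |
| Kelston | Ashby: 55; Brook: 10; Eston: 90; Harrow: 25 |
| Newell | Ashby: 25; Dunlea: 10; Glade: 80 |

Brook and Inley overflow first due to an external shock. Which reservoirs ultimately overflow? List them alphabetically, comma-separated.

Round 1 — Brook, Inley overflow (initial).
  Ashby: +30+35 → 65 ≥ 40
  Dunlea: +20 → 20 < 70
  Harrow: +35+40 → 75 ≥ 50
  Jarrow: +90+55 → 145 ≥ 80
  Kelston: +80 → 80 < 110
Round 2 — Ashby, Harrow, Jarrow overflow.
  Claymore: +50 → 50 < 70
  Dunlea: +40 → 60 < 70
  Glade: +70+65 → 135 ≥ 90
  Kelston: +85 → 165 ≥ 110
Round 3 — Glade, Kelston overflow.
  Eston: +80+90 → 170 ≥ 50
Round 4 — Eston overflows.
  Claymore: +75 → 125 ≥ 70
  Newell: +55 → 55 < 70
Round 5 — Claymore overflows.
No further overflows.

Ashby, Brook, Claymore, Eston, Glade, Harrow, Inley, Jarrow, Kelston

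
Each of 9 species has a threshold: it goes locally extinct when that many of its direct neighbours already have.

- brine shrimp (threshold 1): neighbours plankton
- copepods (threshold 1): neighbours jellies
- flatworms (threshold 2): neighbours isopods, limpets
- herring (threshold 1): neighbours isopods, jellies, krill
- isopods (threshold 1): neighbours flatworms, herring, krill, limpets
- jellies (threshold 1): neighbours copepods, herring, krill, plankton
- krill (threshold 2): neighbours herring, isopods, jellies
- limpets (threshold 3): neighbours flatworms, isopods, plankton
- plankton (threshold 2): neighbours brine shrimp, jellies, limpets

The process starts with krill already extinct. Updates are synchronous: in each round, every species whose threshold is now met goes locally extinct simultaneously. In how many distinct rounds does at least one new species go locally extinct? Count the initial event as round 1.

3

Round 1 — krill goes locally extinct (initial).
Round 2 — checking thresholds:
  herring: 1 of 3 neighbours ≥ 1, goes locally extinct.
  isopods: 1 of 4 neighbours ≥ 1, goes locally extinct.
  jellies: 1 of 4 neighbours ≥ 1, goes locally extinct.
Round 3 — checking thresholds:
  copepods: 1 of 1 neighbours ≥ 1, goes locally extinct.
  flatworms: 1 of 2 neighbours < 2, not yet.
  limpets: 1 of 3 neighbours < 3, not yet.
  plankton: 1 of 3 neighbours < 2, not yet.
Round 4 — no new extinctions; cascade stops.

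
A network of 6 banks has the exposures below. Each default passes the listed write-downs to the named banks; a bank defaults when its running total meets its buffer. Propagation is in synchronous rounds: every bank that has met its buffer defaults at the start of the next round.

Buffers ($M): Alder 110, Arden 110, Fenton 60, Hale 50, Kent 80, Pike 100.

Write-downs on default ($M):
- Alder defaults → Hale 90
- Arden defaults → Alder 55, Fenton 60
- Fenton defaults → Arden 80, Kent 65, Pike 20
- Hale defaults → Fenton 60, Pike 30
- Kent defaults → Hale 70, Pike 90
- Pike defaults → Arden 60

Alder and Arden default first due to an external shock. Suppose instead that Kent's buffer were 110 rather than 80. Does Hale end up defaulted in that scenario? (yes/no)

yes

With Kent's buffer at 110:
Round 1 — Alder, Arden default (initial).
  Fenton: +60 → 60 ≥ 60
  Hale: +90 → 90 ≥ 50
Round 2 — Fenton, Hale default.
  Kent: +65 → 65 < 110
  Pike: +20+30 → 50 < 100
No further defaults.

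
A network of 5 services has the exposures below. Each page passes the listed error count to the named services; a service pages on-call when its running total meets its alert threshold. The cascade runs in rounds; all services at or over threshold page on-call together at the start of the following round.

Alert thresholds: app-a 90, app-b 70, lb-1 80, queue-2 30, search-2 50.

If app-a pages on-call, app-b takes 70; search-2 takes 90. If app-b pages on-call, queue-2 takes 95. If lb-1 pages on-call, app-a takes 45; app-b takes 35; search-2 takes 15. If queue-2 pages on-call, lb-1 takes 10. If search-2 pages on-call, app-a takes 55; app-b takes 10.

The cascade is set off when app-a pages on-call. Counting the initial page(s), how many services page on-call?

Round 1 — app-a pages on-call (initial).
  app-b: +70 → 70 ≥ 70
  search-2: +90 → 90 ≥ 50
Round 2 — app-b, search-2 page on-call.
  queue-2: +95 → 95 ≥ 30
Round 3 — queue-2 pages on-call.
  lb-1: +10 → 10 < 80
No further pages.

4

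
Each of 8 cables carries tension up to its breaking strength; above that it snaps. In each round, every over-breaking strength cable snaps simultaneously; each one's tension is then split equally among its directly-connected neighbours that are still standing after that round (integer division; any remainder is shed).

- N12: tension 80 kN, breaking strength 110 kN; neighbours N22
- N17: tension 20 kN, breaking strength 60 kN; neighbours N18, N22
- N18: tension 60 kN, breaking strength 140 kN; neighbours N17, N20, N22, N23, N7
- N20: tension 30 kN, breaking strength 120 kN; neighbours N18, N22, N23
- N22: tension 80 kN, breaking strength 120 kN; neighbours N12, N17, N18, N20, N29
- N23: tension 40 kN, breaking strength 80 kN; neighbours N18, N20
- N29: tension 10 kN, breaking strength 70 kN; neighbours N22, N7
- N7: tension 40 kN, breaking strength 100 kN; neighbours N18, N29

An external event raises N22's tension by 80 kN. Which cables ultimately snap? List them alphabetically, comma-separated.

N12, N22

Round 1 — N22 at 160 > 120. N22 snaps.
  N22 sheds 160 kN to N12, N17, N18, N20, N29: 32 each.
    N12: 80+32 = 112 > 110
    N17: 20+32 = 52 ≤ 60
    N18: 60+32 = 92 ≤ 140
    N20: 30+32 = 62 ≤ 120
    N29: 10+32 = 42 ≤ 70
Round 2 — N12 snaps.
  N12 sheds 112 kN: no online neighbours, lost.
No further breaks.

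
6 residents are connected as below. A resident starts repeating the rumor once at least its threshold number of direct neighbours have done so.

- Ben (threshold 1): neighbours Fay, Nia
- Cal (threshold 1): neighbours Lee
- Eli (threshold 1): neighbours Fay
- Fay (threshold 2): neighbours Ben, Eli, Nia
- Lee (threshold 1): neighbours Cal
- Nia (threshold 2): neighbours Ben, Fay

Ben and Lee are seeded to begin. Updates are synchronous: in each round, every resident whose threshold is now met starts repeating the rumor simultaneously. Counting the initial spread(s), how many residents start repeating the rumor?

3

Round 1 — Ben, Lee start repeating the rumor (initial).
Round 2 — checking thresholds:
  Cal: 1 of 1 neighbours ≥ 1, starts repeating the rumor.
  Fay: 1 of 3 neighbours < 2, holds.
  Nia: 1 of 2 neighbours < 2, holds.
Round 3 — no new spreads; cascade stops.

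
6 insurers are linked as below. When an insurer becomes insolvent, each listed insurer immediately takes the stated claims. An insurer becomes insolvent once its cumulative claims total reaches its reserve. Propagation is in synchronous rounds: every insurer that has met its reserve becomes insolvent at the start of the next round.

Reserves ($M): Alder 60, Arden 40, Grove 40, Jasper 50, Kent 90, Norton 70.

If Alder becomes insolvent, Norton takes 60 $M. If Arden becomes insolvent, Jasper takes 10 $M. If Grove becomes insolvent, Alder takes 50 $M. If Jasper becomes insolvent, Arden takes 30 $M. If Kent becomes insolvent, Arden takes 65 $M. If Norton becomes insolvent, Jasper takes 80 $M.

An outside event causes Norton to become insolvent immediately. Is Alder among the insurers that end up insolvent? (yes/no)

Round 1 — Norton becomes insolvent (initial).
  Jasper: +80 → 80 ≥ 50
Round 2 — Jasper becomes insolvent.
  Arden: +30 → 30 < 40
No further insolvencies.

no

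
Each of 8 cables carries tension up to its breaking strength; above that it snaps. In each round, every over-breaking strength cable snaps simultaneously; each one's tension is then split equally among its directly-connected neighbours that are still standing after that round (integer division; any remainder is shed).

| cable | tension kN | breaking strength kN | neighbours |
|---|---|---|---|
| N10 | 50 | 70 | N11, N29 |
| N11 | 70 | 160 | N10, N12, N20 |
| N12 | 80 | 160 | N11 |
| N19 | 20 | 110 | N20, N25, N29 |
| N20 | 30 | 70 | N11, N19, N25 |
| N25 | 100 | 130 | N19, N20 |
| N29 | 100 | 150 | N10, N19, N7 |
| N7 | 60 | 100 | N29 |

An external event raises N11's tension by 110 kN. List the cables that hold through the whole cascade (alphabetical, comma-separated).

Round 1 — N11 at 180 > 160. N11 snaps.
  N11 sheds 180 kN to N10, N12, N20: 60 each.
    N10: 50+60 = 110 > 70
    N12: 80+60 = 140 ≤ 160
    N20: 30+60 = 90 > 70
Round 2 — N10, N20 snap.
  N10 sheds 110 kN to N29: 110 each.
    N29: 100+110 = 210 > 150
  N20 sheds 90 kN to N19, N25: 45 each.
    N19: 20+45 = 65 ≤ 110
    N25: 100+45 = 145 > 130
Round 3 — N25, N29 snap.
  N25 sheds 145 kN to N19: 145 each.
    N19: 65+145 = 210 > 110
  N29 sheds 210 kN to N19, N7: 105 each.
    N19: 210+105 = 315 > 110
    N7: 60+105 = 165 > 100
Round 4 — N19, N7 snap.
  N19 sheds 315 kN: no online neighbours, lost.
  N7 sheds 165 kN: no online neighbours, lost.
No further breaks.

N12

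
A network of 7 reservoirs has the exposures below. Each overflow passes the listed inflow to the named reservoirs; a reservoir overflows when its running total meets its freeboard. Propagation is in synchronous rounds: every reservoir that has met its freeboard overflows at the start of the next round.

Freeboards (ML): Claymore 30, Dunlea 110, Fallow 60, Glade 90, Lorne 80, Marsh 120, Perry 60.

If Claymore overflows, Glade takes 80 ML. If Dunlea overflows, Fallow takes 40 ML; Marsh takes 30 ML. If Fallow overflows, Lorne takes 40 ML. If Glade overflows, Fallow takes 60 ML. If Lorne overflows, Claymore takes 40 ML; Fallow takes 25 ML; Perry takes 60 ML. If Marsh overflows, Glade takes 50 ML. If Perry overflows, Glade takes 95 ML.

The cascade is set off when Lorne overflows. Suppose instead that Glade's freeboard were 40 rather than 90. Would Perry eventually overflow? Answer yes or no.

yes

With Glade's freeboard at 40:
Round 1 — Lorne overflows (initial).
  Claymore: +40 → 40 ≥ 30
  Fallow: +25 → 25 < 60
  Perry: +60 → 60 ≥ 60
Round 2 — Claymore, Perry overflow.
  Glade: +80+95 → 175 ≥ 40
Round 3 — Glade overflows.
  Fallow: +60 → 85 ≥ 60
Round 4 — Fallow overflows.
No further overflows.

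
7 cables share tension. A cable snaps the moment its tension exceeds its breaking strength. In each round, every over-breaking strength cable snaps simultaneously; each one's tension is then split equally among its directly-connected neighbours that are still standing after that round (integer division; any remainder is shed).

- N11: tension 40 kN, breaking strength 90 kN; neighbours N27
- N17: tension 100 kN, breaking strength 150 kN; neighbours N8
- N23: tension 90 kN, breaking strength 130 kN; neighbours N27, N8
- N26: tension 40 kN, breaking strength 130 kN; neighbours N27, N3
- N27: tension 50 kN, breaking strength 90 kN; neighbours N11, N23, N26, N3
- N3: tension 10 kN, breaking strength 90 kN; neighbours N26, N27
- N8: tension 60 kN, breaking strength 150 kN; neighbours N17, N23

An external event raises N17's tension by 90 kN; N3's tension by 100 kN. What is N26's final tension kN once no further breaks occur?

Round 1 — N17 at 190 > 150; N3 at 110 > 90. N17, N3 snap.
  N17 sheds 190 kN to N8: 190 each.
    N8: 60+190 = 250 > 150
  N3 sheds 110 kN to N26, N27: 55 each.
    N26: 40+55 = 95 ≤ 130
    N27: 50+55 = 105 > 90
Round 2 — N27, N8 snap.
  N27 sheds 105 kN to N11, N23, N26: 35 each.
    N11: 40+35 = 75 ≤ 90
    N23: 90+35 = 125 ≤ 130
    N26: 95+35 = 130 ≤ 130
  N8 sheds 250 kN to N23: 250 each.
    N23: 125+250 = 375 > 130
Round 3 — N23 snaps.
  N23 sheds 375 kN: no online neighbours, lost.
No further breaks.

130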